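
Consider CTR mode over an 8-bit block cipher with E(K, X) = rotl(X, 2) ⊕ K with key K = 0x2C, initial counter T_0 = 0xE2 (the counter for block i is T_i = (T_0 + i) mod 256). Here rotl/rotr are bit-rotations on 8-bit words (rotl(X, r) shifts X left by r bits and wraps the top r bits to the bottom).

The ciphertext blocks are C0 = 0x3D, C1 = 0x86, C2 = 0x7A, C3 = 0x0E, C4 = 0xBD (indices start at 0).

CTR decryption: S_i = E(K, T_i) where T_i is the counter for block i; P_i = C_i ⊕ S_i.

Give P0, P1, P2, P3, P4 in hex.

P0 = 0x9A, P1 = 0x25, P2 = 0xC5, P3 = 0xB5, P4 = 0x0A

P0: T = 0xE2, S = E(K, T) = 0xA7; 0x3D ⊕ 0xA7 = 0x9A.
P1: T = 0xE3, S = E(K, T) = 0xA3; 0x86 ⊕ 0xA3 = 0x25.
P2: T = 0xE4, S = E(K, T) = 0xBF; 0x7A ⊕ 0xBF = 0xC5.
P3: T = 0xE5, S = E(K, T) = 0xBB; 0x0E ⊕ 0xBB = 0xB5.
P4: T = 0xE6, S = E(K, T) = 0xB7; 0xBD ⊕ 0xB7 = 0x0A.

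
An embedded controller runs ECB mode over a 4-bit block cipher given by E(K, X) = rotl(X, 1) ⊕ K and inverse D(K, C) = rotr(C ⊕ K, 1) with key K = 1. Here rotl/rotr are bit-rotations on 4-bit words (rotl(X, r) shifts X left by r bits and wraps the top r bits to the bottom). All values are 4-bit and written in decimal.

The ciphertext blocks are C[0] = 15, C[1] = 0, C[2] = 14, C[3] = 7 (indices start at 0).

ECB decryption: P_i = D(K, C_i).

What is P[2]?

P[2]: D(K, 14) = 15.

P[2] = 15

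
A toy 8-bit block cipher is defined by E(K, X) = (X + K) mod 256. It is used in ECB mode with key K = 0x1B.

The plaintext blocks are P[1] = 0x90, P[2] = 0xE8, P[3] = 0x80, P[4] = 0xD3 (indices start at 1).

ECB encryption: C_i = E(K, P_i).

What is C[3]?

C[3]: E(K, 0x80) = 0x9B.

C[3] = 0x9B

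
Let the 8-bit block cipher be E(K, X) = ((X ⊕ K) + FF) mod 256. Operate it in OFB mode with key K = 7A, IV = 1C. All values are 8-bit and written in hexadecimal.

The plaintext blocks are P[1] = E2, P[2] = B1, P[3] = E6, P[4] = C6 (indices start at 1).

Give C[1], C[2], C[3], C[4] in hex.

OFB encryption: S_i = E(K, S_{i−1}) with S_{0} = IV; C_i = P_i ⊕ S_i.
C[1]: S = E(K, 1C) = 65; E2 ⊕ 65 = 87.
C[2]: S = E(K, 65) = 1E; B1 ⊕ 1E = AF.
C[3]: S = E(K, 1E) = 63; E6 ⊕ 63 = 85.
C[4]: S = E(K, 63) = 18; C6 ⊕ 18 = DE.

C[1] = 87, C[2] = AF, C[3] = 85, C[4] = DE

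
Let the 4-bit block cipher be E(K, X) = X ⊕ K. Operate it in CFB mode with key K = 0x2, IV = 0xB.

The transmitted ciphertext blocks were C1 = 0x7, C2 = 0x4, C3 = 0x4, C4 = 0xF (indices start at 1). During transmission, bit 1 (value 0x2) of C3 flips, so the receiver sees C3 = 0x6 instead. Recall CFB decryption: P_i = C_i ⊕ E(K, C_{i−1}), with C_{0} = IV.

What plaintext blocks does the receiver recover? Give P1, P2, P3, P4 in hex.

Only C3 changed, to 0x6. In CFB, a change in C_i flips the same bit in P_i and garbles P_{i+1}. Decrypting the received ciphertext:
P1: E(K, 0xB) = 0x9; 0x7 ⊕ 0x9 = 0xE.
P2: E(K, 0x7) = 0x5; 0x4 ⊕ 0x5 = 0x1.
P3: E(K, 0x4) = 0x6; 0x6 ⊕ 0x6 = 0x0.
P4: E(K, 0x6) = 0x4; 0xF ⊕ 0x4 = 0xB.
Blocks that differ from the original plaintext: P3, P4.

P1 = 0xE, P2 = 0x1, P3 = 0x0, P4 = 0xB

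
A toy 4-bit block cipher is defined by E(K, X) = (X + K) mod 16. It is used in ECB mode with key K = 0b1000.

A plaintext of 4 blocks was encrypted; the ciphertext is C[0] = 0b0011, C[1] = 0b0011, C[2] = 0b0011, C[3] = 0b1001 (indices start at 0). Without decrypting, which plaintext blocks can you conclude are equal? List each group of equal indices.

ECB encrypts each block independently with the same key, so equal ciphertext blocks imply equal plaintext blocks.
C[0] = C[1] = C[2] = 0b0011, so P[0] = P[1] = P[2].

P[0] = P[1] = P[2]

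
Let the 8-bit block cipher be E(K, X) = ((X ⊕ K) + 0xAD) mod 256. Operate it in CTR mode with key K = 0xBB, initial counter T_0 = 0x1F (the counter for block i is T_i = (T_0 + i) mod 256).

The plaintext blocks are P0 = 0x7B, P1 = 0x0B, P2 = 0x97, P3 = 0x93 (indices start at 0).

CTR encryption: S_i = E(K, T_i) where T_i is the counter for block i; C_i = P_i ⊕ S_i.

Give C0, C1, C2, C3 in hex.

C0 = 0x2A, C1 = 0x43, C2 = 0xD0, C3 = 0xD5

C0: T = 0x1F, S = E(K, T) = 0x51; 0x7B ⊕ 0x51 = 0x2A.
C1: T = 0x20, S = E(K, T) = 0x48; 0x0B ⊕ 0x48 = 0x43.
C2: T = 0x21, S = E(K, T) = 0x47; 0x97 ⊕ 0x47 = 0xD0.
C3: T = 0x22, S = E(K, T) = 0x46; 0x93 ⊕ 0x46 = 0xD5.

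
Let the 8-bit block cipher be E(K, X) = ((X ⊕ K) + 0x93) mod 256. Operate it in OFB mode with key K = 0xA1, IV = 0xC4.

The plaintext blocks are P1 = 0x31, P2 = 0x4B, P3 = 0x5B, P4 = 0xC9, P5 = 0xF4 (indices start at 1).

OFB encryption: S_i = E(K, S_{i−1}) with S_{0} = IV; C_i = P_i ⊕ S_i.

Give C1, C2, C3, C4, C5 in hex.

C1 = 0xC9, C2 = 0xA7, C3 = 0xBB, C4 = 0x1D, C5 = 0xFC

C1: S = E(K, 0xC4) = 0xF8; 0x31 ⊕ 0xF8 = 0xC9.
C2: S = E(K, 0xF8) = 0xEC; 0x4B ⊕ 0xEC = 0xA7.
C3: S = E(K, 0xEC) = 0xE0; 0x5B ⊕ 0xE0 = 0xBB.
C4: S = E(K, 0xE0) = 0xD4; 0xC9 ⊕ 0xD4 = 0x1D.
C5: S = E(K, 0xD4) = 0x08; 0xF4 ⊕ 0x08 = 0xFC.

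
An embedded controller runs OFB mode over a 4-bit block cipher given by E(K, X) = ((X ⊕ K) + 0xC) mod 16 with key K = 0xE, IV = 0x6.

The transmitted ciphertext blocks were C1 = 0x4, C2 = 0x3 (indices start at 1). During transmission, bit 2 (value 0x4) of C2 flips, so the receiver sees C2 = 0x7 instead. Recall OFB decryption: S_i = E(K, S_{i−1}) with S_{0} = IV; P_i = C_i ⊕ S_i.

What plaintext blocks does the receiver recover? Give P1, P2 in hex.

Only C2 changed, to 0x7. In OFB, a change in C_i flips the same bit in P_i only; the keystream is unaffected. Decrypting the received ciphertext:
P1: S = E(K, 0x6) = 0x4; 0x4 ⊕ 0x4 = 0x0.
P2: S = E(K, 0x4) = 0x6; 0x7 ⊕ 0x6 = 0x1.
Blocks that differ from the original plaintext: P2.

P1 = 0x0, P2 = 0x1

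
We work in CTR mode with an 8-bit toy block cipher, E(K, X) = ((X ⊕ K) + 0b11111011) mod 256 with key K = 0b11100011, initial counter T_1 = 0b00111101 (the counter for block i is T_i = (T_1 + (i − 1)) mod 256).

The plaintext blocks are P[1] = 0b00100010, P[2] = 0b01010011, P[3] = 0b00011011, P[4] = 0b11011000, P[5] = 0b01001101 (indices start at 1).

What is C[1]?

CTR encryption: S_i = E(K, T_i) where T_i is the counter for block i; C_i = P_i ⊕ S_i.
C[1]: T = 0b00111101, S = E(K, T) = 0b11011001; 0b00100010 ⊕ 0b11011001 = 0b11111011.

C[1] = 0b11111011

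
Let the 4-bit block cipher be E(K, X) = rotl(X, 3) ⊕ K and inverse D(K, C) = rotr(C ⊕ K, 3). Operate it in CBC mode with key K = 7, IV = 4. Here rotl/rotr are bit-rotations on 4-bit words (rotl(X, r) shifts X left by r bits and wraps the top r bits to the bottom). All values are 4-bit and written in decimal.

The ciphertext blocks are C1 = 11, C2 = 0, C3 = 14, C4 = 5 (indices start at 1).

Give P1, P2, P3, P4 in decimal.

P1 = 13, P2 = 5, P3 = 3, P4 = 10

CBC decryption: P_i = D(K, C_i) ⊕ C_{i−1}, with C_{0} = IV.
P1: D(K, 11) = 9; 9 ⊕ 4 = 13.
P2: D(K, 0) = 14; 14 ⊕ 11 = 5.
P3: D(K, 14) = 3; 3 ⊕ 0 = 3.
P4: D(K, 5) = 4; 4 ⊕ 14 = 10.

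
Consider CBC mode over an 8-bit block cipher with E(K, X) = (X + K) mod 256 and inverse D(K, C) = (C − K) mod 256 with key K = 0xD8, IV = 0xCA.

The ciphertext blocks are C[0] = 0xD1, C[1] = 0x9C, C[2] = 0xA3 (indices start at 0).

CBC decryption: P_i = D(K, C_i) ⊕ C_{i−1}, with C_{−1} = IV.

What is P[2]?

P[2] = 0x57

P[2]: D(K, 0xA3) = 0xCB; 0xCB ⊕ 0x9C = 0x57.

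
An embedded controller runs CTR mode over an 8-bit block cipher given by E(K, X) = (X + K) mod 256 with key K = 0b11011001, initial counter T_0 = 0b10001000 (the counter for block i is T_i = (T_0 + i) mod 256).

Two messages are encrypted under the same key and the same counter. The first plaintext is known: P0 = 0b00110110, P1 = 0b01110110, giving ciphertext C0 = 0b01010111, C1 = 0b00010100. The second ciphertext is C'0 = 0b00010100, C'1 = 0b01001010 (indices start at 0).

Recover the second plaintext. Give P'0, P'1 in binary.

In CTR with a reused counter, both messages share the same keystream S_i, so C_i ⊕ C'_i = P_i ⊕ P'_i and thus P'_i = P_i ⊕ C_i ⊕ C'_i.
P'0: 0b00110110 ⊕ 0b01010111 ⊕ 0b00010100 = 0b01110101.
P'1: 0b01110110 ⊕ 0b00010100 ⊕ 0b01001010 = 0b00101000.

P'0 = 0b01110101, P'1 = 0b00101000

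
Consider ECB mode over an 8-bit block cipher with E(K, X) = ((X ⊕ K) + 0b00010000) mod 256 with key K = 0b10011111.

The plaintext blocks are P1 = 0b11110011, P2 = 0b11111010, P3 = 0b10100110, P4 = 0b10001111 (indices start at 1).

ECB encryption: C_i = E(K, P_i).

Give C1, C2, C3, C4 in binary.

C1 = 0b01111100, C2 = 0b01110101, C3 = 0b01001001, C4 = 0b00100000

C1: E(K, 0b11110011) = 0b01111100.
C2: E(K, 0b11111010) = 0b01110101.
C3: E(K, 0b10100110) = 0b01001001.
C4: E(K, 0b10001111) = 0b00100000.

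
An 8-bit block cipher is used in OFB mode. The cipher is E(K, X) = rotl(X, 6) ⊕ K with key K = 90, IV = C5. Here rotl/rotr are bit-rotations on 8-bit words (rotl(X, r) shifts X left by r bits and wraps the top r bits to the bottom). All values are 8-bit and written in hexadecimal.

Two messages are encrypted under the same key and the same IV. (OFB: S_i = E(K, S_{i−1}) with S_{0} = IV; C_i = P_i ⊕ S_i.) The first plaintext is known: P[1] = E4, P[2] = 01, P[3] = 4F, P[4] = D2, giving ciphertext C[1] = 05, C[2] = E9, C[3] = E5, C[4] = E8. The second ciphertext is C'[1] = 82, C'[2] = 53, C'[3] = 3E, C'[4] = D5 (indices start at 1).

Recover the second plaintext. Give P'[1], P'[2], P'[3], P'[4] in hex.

In OFB with a reused IV, both messages share the same keystream S_i, so C_i ⊕ C'_i = P_i ⊕ P'_i and thus P'_i = P_i ⊕ C_i ⊕ C'_i.
P'[1]: E4 ⊕ 05 ⊕ 82 = 63.
P'[2]: 01 ⊕ E9 ⊕ 53 = BB.
P'[3]: 4F ⊕ E5 ⊕ 3E = 94.
P'[4]: D2 ⊕ E8 ⊕ D5 = EF.

P'[1] = 63, P'[2] = BB, P'[3] = 94, P'[4] = EF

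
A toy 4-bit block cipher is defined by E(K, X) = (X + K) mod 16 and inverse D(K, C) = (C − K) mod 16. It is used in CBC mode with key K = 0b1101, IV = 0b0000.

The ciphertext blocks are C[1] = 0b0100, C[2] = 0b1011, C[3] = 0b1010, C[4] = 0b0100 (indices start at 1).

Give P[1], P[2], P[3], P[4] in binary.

P[1] = 0b0111, P[2] = 0b1010, P[3] = 0b0110, P[4] = 0b1101

CBC decryption: P_i = D(K, C_i) ⊕ C_{i−1}, with C_{0} = IV.
P[1]: D(K, 0b0100) = 0b0111; 0b0111 ⊕ 0b0000 = 0b0111.
P[2]: D(K, 0b1011) = 0b1110; 0b1110 ⊕ 0b0100 = 0b1010.
P[3]: D(K, 0b1010) = 0b1101; 0b1101 ⊕ 0b1011 = 0b0110.
P[4]: D(K, 0b0100) = 0b0111; 0b0111 ⊕ 0b1010 = 0b1101.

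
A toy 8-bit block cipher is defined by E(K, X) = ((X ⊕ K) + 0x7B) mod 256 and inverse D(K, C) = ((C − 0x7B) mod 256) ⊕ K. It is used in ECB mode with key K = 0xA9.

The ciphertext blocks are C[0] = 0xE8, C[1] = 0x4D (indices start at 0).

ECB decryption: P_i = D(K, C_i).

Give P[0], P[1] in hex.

P[0]: D(K, 0xE8) = 0xC4.
P[1]: D(K, 0x4D) = 0x7B.

P[0] = 0xC4, P[1] = 0x7B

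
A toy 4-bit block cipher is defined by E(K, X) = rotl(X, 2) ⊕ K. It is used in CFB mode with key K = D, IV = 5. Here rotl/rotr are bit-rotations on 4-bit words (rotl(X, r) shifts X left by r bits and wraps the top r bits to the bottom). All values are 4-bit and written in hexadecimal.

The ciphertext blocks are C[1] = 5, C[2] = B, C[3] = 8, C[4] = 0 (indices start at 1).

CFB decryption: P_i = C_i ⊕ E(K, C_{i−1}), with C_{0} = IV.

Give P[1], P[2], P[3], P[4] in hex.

P[1]: E(K, 5) = 8; 5 ⊕ 8 = D.
P[2]: E(K, 5) = 8; B ⊕ 8 = 3.
P[3]: E(K, B) = 3; 8 ⊕ 3 = B.
P[4]: E(K, 8) = F; 0 ⊕ F = F.

P[1] = D, P[2] = 3, P[3] = B, P[4] = F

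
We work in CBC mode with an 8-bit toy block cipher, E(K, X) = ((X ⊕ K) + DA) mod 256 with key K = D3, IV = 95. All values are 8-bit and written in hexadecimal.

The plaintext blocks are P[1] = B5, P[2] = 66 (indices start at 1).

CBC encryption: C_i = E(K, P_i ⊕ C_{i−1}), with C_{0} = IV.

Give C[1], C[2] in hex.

C[1] = CD, C[2] = 52

C[1]: P[1] ⊕ 95 = 20; E(K, 20) = CD.
C[2]: P[2] ⊕ CD = AB; E(K, AB) = 52.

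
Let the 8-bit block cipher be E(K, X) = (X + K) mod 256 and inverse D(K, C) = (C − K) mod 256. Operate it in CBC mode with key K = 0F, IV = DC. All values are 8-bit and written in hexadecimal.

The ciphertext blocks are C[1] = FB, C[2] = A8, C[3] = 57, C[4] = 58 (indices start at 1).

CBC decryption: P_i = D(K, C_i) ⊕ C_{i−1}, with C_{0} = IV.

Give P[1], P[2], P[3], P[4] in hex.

P[1]: D(K, FB) = EC; EC ⊕ DC = 30.
P[2]: D(K, A8) = 99; 99 ⊕ FB = 62.
P[3]: D(K, 57) = 48; 48 ⊕ A8 = E0.
P[4]: D(K, 58) = 49; 49 ⊕ 57 = 1E.

P[1] = 30, P[2] = 62, P[3] = E0, P[4] = 1E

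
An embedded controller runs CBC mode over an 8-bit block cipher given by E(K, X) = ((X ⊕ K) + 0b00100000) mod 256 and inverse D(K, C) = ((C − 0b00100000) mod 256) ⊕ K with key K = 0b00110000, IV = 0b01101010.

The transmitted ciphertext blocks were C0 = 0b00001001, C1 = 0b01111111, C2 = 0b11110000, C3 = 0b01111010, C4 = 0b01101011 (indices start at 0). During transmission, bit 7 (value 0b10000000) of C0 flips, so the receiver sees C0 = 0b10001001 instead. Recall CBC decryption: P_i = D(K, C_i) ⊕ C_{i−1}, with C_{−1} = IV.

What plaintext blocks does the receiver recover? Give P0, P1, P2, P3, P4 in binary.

Only C0 changed, to 0b10001001. In CBC, a change in C_i garbles P_i and flips the same bit in P_{i+1}. Decrypting the received ciphertext:
P0: D(K, 0b10001001) = 0b01011001; 0b01011001 ⊕ 0b01101010 = 0b00110011.
P1: D(K, 0b01111111) = 0b01101111; 0b01101111 ⊕ 0b10001001 = 0b11100110.
P2: D(K, 0b11110000) = 0b11100000; 0b11100000 ⊕ 0b01111111 = 0b10011111.
P3: D(K, 0b01111010) = 0b01101010; 0b01101010 ⊕ 0b11110000 = 0b10011010.
P4: D(K, 0b01101011) = 0b01111011; 0b01111011 ⊕ 0b01111010 = 0b00000001.
Blocks that differ from the original plaintext: P0, P1.

P0 = 0b00110011, P1 = 0b11100110, P2 = 0b10011111, P3 = 0b10011010, P4 = 0b00000001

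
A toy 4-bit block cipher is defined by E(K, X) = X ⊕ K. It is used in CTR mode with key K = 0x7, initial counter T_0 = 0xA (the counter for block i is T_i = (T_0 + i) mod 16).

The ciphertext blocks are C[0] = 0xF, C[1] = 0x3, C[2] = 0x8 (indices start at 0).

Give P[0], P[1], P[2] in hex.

CTR decryption: S_i = E(K, T_i) where T_i is the counter for block i; P_i = C_i ⊕ S_i.
P[0]: T = 0xA, S = E(K, T) = 0xD; 0xF ⊕ 0xD = 0x2.
P[1]: T = 0xB, S = E(K, T) = 0xC; 0x3 ⊕ 0xC = 0xF.
P[2]: T = 0xC, S = E(K, T) = 0xB; 0x8 ⊕ 0xB = 0x3.

P[0] = 0x2, P[1] = 0xF, P[2] = 0x3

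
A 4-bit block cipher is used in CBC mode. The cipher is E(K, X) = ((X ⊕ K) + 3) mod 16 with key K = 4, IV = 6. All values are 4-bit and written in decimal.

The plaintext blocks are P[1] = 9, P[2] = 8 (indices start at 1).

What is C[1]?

C[1] = 14

CBC encryption: C_i = E(K, P_i ⊕ C_{i−1}), with C_{0} = IV.
C[1]: P[1] ⊕ 6 = 15; E(K, 15) = 14.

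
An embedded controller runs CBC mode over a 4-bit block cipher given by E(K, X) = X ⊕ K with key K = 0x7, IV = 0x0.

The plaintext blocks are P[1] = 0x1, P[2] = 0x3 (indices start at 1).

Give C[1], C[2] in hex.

CBC encryption: C_i = E(K, P_i ⊕ C_{i−1}), with C_{0} = IV.
C[1]: P[1] ⊕ 0x0 = 0x1; E(K, 0x1) = 0x6.
C[2]: P[2] ⊕ 0x6 = 0x5; E(K, 0x5) = 0x2.

C[1] = 0x6, C[2] = 0x2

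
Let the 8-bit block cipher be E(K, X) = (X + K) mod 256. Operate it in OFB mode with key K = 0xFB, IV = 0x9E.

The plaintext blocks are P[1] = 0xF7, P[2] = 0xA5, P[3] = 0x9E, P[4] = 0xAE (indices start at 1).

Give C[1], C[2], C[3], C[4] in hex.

C[1] = 0x6E, C[2] = 0x31, C[3] = 0x11, C[4] = 0x24

OFB encryption: S_i = E(K, S_{i−1}) with S_{0} = IV; C_i = P_i ⊕ S_i.
C[1]: S = E(K, 0x9E) = 0x99; 0xF7 ⊕ 0x99 = 0x6E.
C[2]: S = E(K, 0x99) = 0x94; 0xA5 ⊕ 0x94 = 0x31.
C[3]: S = E(K, 0x94) = 0x8F; 0x9E ⊕ 0x8F = 0x11.
C[4]: S = E(K, 0x8F) = 0x8A; 0xAE ⊕ 0x8A = 0x24.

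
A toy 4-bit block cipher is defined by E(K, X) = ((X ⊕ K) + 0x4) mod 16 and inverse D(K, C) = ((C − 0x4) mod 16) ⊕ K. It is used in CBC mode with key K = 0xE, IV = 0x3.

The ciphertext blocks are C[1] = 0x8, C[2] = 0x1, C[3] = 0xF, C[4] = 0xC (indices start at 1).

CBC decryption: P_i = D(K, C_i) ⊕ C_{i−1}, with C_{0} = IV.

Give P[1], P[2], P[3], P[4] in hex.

P[1] = 0x9, P[2] = 0xB, P[3] = 0x4, P[4] = 0x9

P[1]: D(K, 0x8) = 0xA; 0xA ⊕ 0x3 = 0x9.
P[2]: D(K, 0x1) = 0x3; 0x3 ⊕ 0x8 = 0xB.
P[3]: D(K, 0xF) = 0x5; 0x5 ⊕ 0x1 = 0x4.
P[4]: D(K, 0xC) = 0x6; 0x6 ⊕ 0xF = 0x9.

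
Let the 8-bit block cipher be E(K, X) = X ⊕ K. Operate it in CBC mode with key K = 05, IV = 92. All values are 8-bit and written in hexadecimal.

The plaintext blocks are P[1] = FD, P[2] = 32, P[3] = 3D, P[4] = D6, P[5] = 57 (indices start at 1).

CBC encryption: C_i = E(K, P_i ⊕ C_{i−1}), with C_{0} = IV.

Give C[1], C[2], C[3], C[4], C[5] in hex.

C[1]: P[1] ⊕ 92 = 6F; E(K, 6F) = 6A.
C[2]: P[2] ⊕ 6A = 58; E(K, 58) = 5D.
C[3]: P[3] ⊕ 5D = 60; E(K, 60) = 65.
C[4]: P[4] ⊕ 65 = B3; E(K, B3) = B6.
C[5]: P[5] ⊕ B6 = E1; E(K, E1) = E4.

C[1] = 6A, C[2] = 5D, C[3] = 65, C[4] = B6, C[5] = E4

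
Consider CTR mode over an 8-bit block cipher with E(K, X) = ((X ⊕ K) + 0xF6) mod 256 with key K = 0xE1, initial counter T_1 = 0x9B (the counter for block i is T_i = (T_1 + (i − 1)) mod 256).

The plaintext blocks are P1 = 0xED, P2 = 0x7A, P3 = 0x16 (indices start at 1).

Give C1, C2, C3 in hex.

C1 = 0x9D, C2 = 0x09, C3 = 0x64

CTR encryption: S_i = E(K, T_i) where T_i is the counter for block i; C_i = P_i ⊕ S_i.
C1: T = 0x9B, S = E(K, T) = 0x70; 0xED ⊕ 0x70 = 0x9D.
C2: T = 0x9C, S = E(K, T) = 0x73; 0x7A ⊕ 0x73 = 0x09.
C3: T = 0x9D, S = E(K, T) = 0x72; 0x16 ⊕ 0x72 = 0x64.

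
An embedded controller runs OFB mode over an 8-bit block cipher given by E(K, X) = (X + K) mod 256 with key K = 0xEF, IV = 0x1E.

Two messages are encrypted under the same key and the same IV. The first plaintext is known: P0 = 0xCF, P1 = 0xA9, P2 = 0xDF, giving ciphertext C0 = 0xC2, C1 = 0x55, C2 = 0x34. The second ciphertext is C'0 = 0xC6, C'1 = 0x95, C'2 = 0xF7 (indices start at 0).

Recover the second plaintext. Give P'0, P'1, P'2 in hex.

P'0 = 0xCB, P'1 = 0x69, P'2 = 0x1C

In OFB with a reused IV, both messages share the same keystream S_i, so C_i ⊕ C'_i = P_i ⊕ P'_i and thus P'_i = P_i ⊕ C_i ⊕ C'_i.
P'0: 0xCF ⊕ 0xC2 ⊕ 0xC6 = 0xCB.
P'1: 0xA9 ⊕ 0x55 ⊕ 0x95 = 0x69.
P'2: 0xDF ⊕ 0x34 ⊕ 0xF7 = 0x1C.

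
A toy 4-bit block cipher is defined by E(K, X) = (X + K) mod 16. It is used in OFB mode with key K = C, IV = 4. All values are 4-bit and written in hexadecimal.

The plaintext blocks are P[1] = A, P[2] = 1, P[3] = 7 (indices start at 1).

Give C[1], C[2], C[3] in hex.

C[1] = A, C[2] = D, C[3] = F

OFB encryption: S_i = E(K, S_{i−1}) with S_{0} = IV; C_i = P_i ⊕ S_i.
C[1]: S = E(K, 4) = 0; A ⊕ 0 = A.
C[2]: S = E(K, 0) = C; 1 ⊕ C = D.
C[3]: S = E(K, C) = 8; 7 ⊕ 8 = F.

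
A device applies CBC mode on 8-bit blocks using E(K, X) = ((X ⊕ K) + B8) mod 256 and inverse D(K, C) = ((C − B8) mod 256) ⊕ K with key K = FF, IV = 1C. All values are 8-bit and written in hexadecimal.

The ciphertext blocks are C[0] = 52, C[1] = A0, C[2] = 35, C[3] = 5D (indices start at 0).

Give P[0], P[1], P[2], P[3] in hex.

CBC decryption: P_i = D(K, C_i) ⊕ C_{i−1}, with C_{−1} = IV.
P[0]: D(K, 52) = 65; 65 ⊕ 1C = 79.
P[1]: D(K, A0) = 17; 17 ⊕ 52 = 45.
P[2]: D(K, 35) = 82; 82 ⊕ A0 = 22.
P[3]: D(K, 5D) = 5A; 5A ⊕ 35 = 6F.

P[0] = 79, P[1] = 45, P[2] = 22, P[3] = 6F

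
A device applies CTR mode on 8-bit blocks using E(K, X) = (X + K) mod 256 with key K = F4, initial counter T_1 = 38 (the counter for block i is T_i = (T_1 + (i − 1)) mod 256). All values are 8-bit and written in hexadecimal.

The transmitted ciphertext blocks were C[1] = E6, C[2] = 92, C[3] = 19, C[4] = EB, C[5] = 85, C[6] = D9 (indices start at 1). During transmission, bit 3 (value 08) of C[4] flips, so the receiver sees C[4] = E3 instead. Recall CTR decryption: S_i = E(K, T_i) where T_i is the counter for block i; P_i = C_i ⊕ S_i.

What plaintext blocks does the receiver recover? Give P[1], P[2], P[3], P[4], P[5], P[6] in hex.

Only C[4] changed, to E3. In CTR, a change in C_i flips the same bit in P_i only; the keystream is unaffected. Decrypting the received ciphertext:
P[1]: T = 38, S = E(K, T) = 2C; E6 ⊕ 2C = CA.
P[2]: T = 39, S = E(K, T) = 2D; 92 ⊕ 2D = BF.
P[3]: T = 3A, S = E(K, T) = 2E; 19 ⊕ 2E = 37.
P[4]: T = 3B, S = E(K, T) = 2F; E3 ⊕ 2F = CC.
P[5]: T = 3C, S = E(K, T) = 30; 85 ⊕ 30 = B5.
P[6]: T = 3D, S = E(K, T) = 31; D9 ⊕ 31 = E8.
Blocks that differ from the original plaintext: P[4].

P[1] = CA, P[2] = BF, P[3] = 37, P[4] = CC, P[5] = B5, P[6] = E8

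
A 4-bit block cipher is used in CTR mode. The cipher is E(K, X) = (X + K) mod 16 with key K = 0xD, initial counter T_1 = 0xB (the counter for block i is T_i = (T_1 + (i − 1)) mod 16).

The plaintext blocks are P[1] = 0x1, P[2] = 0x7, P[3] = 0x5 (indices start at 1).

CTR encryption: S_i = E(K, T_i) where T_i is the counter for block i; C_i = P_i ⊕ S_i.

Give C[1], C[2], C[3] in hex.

C[1]: T = 0xB, S = E(K, T) = 0x8; 0x1 ⊕ 0x8 = 0x9.
C[2]: T = 0xC, S = E(K, T) = 0x9; 0x7 ⊕ 0x9 = 0xE.
C[3]: T = 0xD, S = E(K, T) = 0xA; 0x5 ⊕ 0xA = 0xF.

C[1] = 0x9, C[2] = 0xE, C[3] = 0xF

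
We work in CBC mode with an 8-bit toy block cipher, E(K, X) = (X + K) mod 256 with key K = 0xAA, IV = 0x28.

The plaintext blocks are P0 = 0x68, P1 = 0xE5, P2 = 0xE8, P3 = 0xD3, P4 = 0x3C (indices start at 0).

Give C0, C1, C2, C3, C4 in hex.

CBC encryption: C_i = E(K, P_i ⊕ C_{i−1}), with C_{−1} = IV.
C0: P0 ⊕ 0x28 = 0x40; E(K, 0x40) = 0xEA.
C1: P1 ⊕ 0xEA = 0x0F; E(K, 0x0F) = 0xB9.
C2: P2 ⊕ 0xB9 = 0x51; E(K, 0x51) = 0xFB.
C3: P3 ⊕ 0xFB = 0x28; E(K, 0x28) = 0xD2.
C4: P4 ⊕ 0xD2 = 0xEE; E(K, 0xEE) = 0x98.

C0 = 0xEA, C1 = 0xB9, C2 = 0xFB, C3 = 0xD2, C4 = 0x98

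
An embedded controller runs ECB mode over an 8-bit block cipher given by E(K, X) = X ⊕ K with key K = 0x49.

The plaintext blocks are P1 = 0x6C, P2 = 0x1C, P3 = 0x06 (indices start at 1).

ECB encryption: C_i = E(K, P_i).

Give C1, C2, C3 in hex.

C1: E(K, 0x6C) = 0x25.
C2: E(K, 0x1C) = 0x55.
C3: E(K, 0x06) = 0x4F.

C1 = 0x25, C2 = 0x55, C3 = 0x4F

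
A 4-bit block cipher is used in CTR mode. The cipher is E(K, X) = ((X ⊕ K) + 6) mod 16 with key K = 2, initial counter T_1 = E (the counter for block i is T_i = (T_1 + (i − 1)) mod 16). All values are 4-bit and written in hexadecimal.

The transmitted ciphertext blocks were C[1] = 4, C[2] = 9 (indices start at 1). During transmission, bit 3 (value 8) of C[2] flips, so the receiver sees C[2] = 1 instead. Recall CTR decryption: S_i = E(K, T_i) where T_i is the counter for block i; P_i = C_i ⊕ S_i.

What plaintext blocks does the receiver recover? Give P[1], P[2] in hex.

P[1] = 6, P[2] = 2

Only C[2] changed, to 1. In CTR, a change in C_i flips the same bit in P_i only; the keystream is unaffected. Decrypting the received ciphertext:
P[1]: T = E, S = E(K, T) = 2; 4 ⊕ 2 = 6.
P[2]: T = F, S = E(K, T) = 3; 1 ⊕ 3 = 2.
Blocks that differ from the original plaintext: P[2].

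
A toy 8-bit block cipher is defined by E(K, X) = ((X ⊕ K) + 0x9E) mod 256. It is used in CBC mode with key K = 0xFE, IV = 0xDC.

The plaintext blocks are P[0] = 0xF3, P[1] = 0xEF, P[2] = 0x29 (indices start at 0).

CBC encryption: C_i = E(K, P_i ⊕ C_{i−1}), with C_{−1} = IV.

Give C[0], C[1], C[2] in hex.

C[0]: P[0] ⊕ 0xDC = 0x2F; E(K, 0x2F) = 0x6F.
C[1]: P[1] ⊕ 0x6F = 0x80; E(K, 0x80) = 0x1C.
C[2]: P[2] ⊕ 0x1C = 0x35; E(K, 0x35) = 0x69.

C[0] = 0x6F, C[1] = 0x1C, C[2] = 0x69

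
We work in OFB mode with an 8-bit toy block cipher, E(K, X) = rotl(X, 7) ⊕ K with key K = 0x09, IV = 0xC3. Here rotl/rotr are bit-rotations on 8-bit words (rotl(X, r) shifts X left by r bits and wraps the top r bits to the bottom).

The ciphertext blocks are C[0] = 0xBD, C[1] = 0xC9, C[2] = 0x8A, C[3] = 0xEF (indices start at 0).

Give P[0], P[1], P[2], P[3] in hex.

P[0] = 0x55, P[1] = 0xB4, P[2] = 0x3D, P[3] = 0x3D

OFB decryption: S_i = E(K, S_{i−1}) with S_{−1} = IV; P_i = C_i ⊕ S_i.
P[0]: S = E(K, 0xC3) = 0xE8; 0xBD ⊕ 0xE8 = 0x55.
P[1]: S = E(K, 0xE8) = 0x7D; 0xC9 ⊕ 0x7D = 0xB4.
P[2]: S = E(K, 0x7D) = 0xB7; 0x8A ⊕ 0xB7 = 0x3D.
P[3]: S = E(K, 0xB7) = 0xD2; 0xEF ⊕ 0xD2 = 0x3D.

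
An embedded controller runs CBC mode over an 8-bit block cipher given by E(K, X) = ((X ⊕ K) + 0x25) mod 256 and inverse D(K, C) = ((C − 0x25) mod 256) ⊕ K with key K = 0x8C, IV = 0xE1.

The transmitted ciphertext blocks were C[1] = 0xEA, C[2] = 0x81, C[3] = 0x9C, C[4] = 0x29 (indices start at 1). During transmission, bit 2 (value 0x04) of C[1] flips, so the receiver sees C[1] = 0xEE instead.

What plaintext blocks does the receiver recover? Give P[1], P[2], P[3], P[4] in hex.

CBC decryption: P_i = D(K, C_i) ⊕ C_{i−1}, with C_{0} = IV.
Only C[1] changed, to 0xEE. In CBC, a change in C_i garbles P_i and flips the same bit in P_{i+1}. Decrypting the received ciphertext:
P[1]: D(K, 0xEE) = 0x45; 0x45 ⊕ 0xE1 = 0xA4.
P[2]: D(K, 0x81) = 0xD0; 0xD0 ⊕ 0xEE = 0x3E.
P[3]: D(K, 0x9C) = 0xFB; 0xFB ⊕ 0x81 = 0x7A.
P[4]: D(K, 0x29) = 0x88; 0x88 ⊕ 0x9C = 0x14.
Blocks that differ from the original plaintext: P[1], P[2].

P[1] = 0xA4, P[2] = 0x3E, P[3] = 0x7A, P[4] = 0x14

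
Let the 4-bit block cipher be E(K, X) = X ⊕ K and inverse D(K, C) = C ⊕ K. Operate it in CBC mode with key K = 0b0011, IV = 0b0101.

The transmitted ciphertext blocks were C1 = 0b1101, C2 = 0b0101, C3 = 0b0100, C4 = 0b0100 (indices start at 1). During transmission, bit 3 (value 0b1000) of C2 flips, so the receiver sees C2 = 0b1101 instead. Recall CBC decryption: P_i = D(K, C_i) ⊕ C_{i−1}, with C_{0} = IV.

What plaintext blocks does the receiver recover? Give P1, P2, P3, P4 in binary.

Only C2 changed, to 0b1101. In CBC, a change in C_i garbles P_i and flips the same bit in P_{i+1}. Decrypting the received ciphertext:
P1: D(K, 0b1101) = 0b1110; 0b1110 ⊕ 0b0101 = 0b1011.
P2: D(K, 0b1101) = 0b1110; 0b1110 ⊕ 0b1101 = 0b0011.
P3: D(K, 0b0100) = 0b0111; 0b0111 ⊕ 0b1101 = 0b1010.
P4: D(K, 0b0100) = 0b0111; 0b0111 ⊕ 0b0100 = 0b0011.
Blocks that differ from the original plaintext: P2, P3.

P1 = 0b1011, P2 = 0b0011, P3 = 0b1010, P4 = 0b0011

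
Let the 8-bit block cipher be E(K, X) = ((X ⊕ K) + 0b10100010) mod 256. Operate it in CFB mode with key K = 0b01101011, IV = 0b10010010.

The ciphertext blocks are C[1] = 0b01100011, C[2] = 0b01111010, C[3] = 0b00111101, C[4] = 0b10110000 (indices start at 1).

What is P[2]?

P[2] = 0b11010000

CFB decryption: P_i = C_i ⊕ E(K, C_{i−1}), with C_{0} = IV.
P[2]: E(K, 0b01100011) = 0b10101010; 0b01111010 ⊕ 0b10101010 = 0b11010000.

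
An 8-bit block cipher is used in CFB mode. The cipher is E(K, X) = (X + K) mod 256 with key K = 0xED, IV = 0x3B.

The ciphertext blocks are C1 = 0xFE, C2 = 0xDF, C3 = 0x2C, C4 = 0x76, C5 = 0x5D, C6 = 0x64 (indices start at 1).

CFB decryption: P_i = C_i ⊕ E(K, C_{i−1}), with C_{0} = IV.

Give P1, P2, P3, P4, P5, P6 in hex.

P1: E(K, 0x3B) = 0x28; 0xFE ⊕ 0x28 = 0xD6.
P2: E(K, 0xFE) = 0xEB; 0xDF ⊕ 0xEB = 0x34.
P3: E(K, 0xDF) = 0xCC; 0x2C ⊕ 0xCC = 0xE0.
P4: E(K, 0x2C) = 0x19; 0x76 ⊕ 0x19 = 0x6F.
P5: E(K, 0x76) = 0x63; 0x5D ⊕ 0x63 = 0x3E.
P6: E(K, 0x5D) = 0x4A; 0x64 ⊕ 0x4A = 0x2E.

P1 = 0xD6, P2 = 0x34, P3 = 0xE0, P4 = 0x6F, P5 = 0x3E, P6 = 0x2E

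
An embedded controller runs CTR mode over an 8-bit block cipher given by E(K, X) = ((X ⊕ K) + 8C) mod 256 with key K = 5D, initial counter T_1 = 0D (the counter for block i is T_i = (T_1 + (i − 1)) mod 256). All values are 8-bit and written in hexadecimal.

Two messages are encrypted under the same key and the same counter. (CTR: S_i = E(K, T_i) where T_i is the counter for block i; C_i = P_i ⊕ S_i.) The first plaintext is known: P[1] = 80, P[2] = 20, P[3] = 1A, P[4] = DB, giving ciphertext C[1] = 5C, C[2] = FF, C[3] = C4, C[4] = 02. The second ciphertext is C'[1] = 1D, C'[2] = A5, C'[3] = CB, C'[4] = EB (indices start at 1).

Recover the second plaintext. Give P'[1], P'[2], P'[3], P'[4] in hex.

P'[1] = C1, P'[2] = 7A, P'[3] = 15, P'[4] = 32

In CTR with a reused counter, both messages share the same keystream S_i, so C_i ⊕ C'_i = P_i ⊕ P'_i and thus P'_i = P_i ⊕ C_i ⊕ C'_i.
P'[1]: 80 ⊕ 5C ⊕ 1D = C1.
P'[2]: 20 ⊕ FF ⊕ A5 = 7A.
P'[3]: 1A ⊕ C4 ⊕ CB = 15.
P'[4]: DB ⊕ 02 ⊕ EB = 32.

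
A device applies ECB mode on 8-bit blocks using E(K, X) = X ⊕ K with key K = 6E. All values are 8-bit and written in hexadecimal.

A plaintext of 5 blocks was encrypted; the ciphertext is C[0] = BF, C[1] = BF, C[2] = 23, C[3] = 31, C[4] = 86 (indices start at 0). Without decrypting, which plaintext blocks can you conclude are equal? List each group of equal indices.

ECB encrypts each block independently with the same key, so equal ciphertext blocks imply equal plaintext blocks.
C[0] = C[1] = BF, so P[0] = P[1].

P[0] = P[1]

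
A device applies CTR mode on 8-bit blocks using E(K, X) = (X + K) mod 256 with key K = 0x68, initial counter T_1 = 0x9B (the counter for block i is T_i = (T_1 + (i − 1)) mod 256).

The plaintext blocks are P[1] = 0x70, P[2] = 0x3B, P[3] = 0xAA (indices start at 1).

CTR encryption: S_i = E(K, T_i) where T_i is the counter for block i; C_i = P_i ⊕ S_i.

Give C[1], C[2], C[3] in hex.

C[1] = 0x73, C[2] = 0x3F, C[3] = 0xAF

C[1]: T = 0x9B, S = E(K, T) = 0x03; 0x70 ⊕ 0x03 = 0x73.
C[2]: T = 0x9C, S = E(K, T) = 0x04; 0x3B ⊕ 0x04 = 0x3F.
C[3]: T = 0x9D, S = E(K, T) = 0x05; 0xAA ⊕ 0x05 = 0xAF.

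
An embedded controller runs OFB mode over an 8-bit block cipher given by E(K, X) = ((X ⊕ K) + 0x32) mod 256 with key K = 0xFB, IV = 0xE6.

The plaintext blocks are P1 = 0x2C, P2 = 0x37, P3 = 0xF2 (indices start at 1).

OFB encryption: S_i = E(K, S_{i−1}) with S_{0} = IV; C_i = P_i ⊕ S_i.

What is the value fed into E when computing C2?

C1: S = E(K, 0xE6) = 0x4F; 0x2C ⊕ 0x4F = 0x63.
C2: S = E(K, 0x4F) = 0xE6; 0x37 ⊕ 0xE6 = 0xD1.
So the input to E for block 2 is 0x4F.

0x4F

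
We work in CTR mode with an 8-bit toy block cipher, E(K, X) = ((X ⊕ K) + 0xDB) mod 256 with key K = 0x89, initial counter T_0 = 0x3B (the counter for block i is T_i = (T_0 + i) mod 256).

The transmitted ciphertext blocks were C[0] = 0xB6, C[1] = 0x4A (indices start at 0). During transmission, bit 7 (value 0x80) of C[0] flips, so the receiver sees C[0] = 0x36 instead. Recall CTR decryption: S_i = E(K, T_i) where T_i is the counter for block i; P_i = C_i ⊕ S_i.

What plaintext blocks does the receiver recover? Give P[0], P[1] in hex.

Only C[0] changed, to 0x36. In CTR, a change in C_i flips the same bit in P_i only; the keystream is unaffected. Decrypting the received ciphertext:
P[0]: T = 0x3B, S = E(K, T) = 0x8D; 0x36 ⊕ 0x8D = 0xBB.
P[1]: T = 0x3C, S = E(K, T) = 0x90; 0x4A ⊕ 0x90 = 0xDA.
Blocks that differ from the original plaintext: P[0].

P[0] = 0xBB, P[1] = 0xDA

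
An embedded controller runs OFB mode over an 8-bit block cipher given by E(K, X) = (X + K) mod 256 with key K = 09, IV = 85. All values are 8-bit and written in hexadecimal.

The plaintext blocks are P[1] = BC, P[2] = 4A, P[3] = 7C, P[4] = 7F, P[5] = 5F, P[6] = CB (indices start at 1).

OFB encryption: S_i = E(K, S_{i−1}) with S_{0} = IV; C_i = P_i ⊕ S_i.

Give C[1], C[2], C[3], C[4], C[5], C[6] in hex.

C[1]: S = E(K, 85) = 8E; BC ⊕ 8E = 32.
C[2]: S = E(K, 8E) = 97; 4A ⊕ 97 = DD.
C[3]: S = E(K, 97) = A0; 7C ⊕ A0 = DC.
C[4]: S = E(K, A0) = A9; 7F ⊕ A9 = D6.
C[5]: S = E(K, A9) = B2; 5F ⊕ B2 = ED.
C[6]: S = E(K, B2) = BB; CB ⊕ BB = 70.

C[1] = 32, C[2] = DD, C[3] = DC, C[4] = D6, C[5] = ED, C[6] = 70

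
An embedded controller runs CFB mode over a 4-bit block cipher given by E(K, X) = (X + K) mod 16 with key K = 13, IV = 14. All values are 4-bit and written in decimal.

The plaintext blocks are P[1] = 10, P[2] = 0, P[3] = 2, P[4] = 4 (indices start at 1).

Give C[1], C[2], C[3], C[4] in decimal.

CFB encryption: C_i = P_i ⊕ E(K, C_{i−1}), with C_{0} = IV.
C[1]: E(K, 14) = 11; 10 ⊕ 11 = 1.
C[2]: E(K, 1) = 14; 0 ⊕ 14 = 14.
C[3]: E(K, 14) = 11; 2 ⊕ 11 = 9.
C[4]: E(K, 9) = 6; 4 ⊕ 6 = 2.

C[1] = 1, C[2] = 14, C[3] = 9, C[4] = 2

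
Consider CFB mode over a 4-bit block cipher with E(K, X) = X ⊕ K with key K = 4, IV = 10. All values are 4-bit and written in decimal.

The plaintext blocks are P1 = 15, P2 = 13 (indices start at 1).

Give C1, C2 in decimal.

CFB encryption: C_i = P_i ⊕ E(K, C_{i−1}), with C_{0} = IV.
C1: E(K, 10) = 14; 15 ⊕ 14 = 1.
C2: E(K, 1) = 5; 13 ⊕ 5 = 8.

C1 = 1, C2 = 8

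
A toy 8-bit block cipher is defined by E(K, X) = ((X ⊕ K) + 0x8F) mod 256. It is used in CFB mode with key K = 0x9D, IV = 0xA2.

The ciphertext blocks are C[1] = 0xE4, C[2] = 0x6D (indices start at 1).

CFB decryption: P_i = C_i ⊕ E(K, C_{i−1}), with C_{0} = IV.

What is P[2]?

P[2] = 0x65

P[2]: E(K, 0xE4) = 0x08; 0x6D ⊕ 0x08 = 0x65.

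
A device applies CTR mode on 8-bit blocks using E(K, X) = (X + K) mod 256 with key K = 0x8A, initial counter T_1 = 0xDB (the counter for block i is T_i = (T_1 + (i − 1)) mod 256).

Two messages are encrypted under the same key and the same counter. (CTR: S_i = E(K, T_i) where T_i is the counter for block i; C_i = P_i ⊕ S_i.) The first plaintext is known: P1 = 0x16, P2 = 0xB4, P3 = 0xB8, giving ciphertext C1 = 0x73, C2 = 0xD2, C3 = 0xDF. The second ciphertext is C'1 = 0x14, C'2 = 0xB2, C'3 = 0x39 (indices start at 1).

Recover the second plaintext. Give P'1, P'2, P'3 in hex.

In CTR with a reused counter, both messages share the same keystream S_i, so C_i ⊕ C'_i = P_i ⊕ P'_i and thus P'_i = P_i ⊕ C_i ⊕ C'_i.
P'1: 0x16 ⊕ 0x73 ⊕ 0x14 = 0x71.
P'2: 0xB4 ⊕ 0xD2 ⊕ 0xB2 = 0xD4.
P'3: 0xB8 ⊕ 0xDF ⊕ 0x39 = 0x5E.

P'1 = 0x71, P'2 = 0xD4, P'3 = 0x5E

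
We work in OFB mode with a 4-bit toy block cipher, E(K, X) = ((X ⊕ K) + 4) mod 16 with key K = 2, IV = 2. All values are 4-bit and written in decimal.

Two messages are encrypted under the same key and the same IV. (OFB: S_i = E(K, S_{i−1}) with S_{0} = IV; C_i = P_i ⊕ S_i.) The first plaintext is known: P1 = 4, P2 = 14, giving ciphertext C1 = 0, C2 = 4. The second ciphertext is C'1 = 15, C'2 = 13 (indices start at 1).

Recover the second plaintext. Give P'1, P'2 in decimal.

In OFB with a reused IV, both messages share the same keystream S_i, so C_i ⊕ C'_i = P_i ⊕ P'_i and thus P'_i = P_i ⊕ C_i ⊕ C'_i.
P'1: 4 ⊕ 0 ⊕ 15 = 11.
P'2: 14 ⊕ 4 ⊕ 13 = 7.

P'1 = 11, P'2 = 7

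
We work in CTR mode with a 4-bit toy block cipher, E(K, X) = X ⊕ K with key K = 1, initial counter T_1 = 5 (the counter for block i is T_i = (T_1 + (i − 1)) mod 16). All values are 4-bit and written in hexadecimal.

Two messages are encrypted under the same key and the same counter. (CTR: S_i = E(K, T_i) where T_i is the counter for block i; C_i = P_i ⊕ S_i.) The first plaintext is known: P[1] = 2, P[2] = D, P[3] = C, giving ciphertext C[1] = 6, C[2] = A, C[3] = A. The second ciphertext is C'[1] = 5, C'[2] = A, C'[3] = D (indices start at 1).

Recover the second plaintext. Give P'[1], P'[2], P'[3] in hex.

In CTR with a reused counter, both messages share the same keystream S_i, so C_i ⊕ C'_i = P_i ⊕ P'_i and thus P'_i = P_i ⊕ C_i ⊕ C'_i.
P'[1]: 2 ⊕ 6 ⊕ 5 = 1.
P'[2]: D ⊕ A ⊕ A = D.
P'[3]: C ⊕ A ⊕ D = B.

P'[1] = 1, P'[2] = D, P'[3] = B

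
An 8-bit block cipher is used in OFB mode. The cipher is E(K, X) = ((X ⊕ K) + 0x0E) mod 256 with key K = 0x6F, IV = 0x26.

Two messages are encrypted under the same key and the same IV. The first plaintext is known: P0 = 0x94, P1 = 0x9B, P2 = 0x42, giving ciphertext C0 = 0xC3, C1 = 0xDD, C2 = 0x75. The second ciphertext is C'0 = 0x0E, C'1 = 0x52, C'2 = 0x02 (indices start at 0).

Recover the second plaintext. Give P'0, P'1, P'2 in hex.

P'0 = 0x59, P'1 = 0x14, P'2 = 0x35

In OFB with a reused IV, both messages share the same keystream S_i, so C_i ⊕ C'_i = P_i ⊕ P'_i and thus P'_i = P_i ⊕ C_i ⊕ C'_i.
P'0: 0x94 ⊕ 0xC3 ⊕ 0x0E = 0x59.
P'1: 0x9B ⊕ 0xDD ⊕ 0x52 = 0x14.
P'2: 0x42 ⊕ 0x75 ⊕ 0x02 = 0x35.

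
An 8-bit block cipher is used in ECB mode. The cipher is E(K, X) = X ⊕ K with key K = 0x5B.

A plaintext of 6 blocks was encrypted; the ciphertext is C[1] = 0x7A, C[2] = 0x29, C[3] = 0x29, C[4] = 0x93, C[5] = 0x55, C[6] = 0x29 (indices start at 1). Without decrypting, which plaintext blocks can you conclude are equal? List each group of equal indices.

P[2] = P[3] = P[6]

ECB encrypts each block independently with the same key, so equal ciphertext blocks imply equal plaintext blocks.
C[2] = C[3] = C[6] = 0x29, so P[2] = P[3] = P[6].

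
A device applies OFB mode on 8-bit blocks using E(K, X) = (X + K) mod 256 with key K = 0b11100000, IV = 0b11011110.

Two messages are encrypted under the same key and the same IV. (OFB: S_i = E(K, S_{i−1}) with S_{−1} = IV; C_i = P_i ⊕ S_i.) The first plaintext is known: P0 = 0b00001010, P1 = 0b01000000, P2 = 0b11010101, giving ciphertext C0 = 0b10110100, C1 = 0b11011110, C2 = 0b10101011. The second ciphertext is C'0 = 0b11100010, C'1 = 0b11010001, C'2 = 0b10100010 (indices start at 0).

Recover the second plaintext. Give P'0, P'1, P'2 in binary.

In OFB with a reused IV, both messages share the same keystream S_i, so C_i ⊕ C'_i = P_i ⊕ P'_i and thus P'_i = P_i ⊕ C_i ⊕ C'_i.
P'0: 0b00001010 ⊕ 0b10110100 ⊕ 0b11100010 = 0b01011100.
P'1: 0b01000000 ⊕ 0b11011110 ⊕ 0b11010001 = 0b01001111.
P'2: 0b11010101 ⊕ 0b10101011 ⊕ 0b10100010 = 0b11011100.

P'0 = 0b01011100, P'1 = 0b01001111, P'2 = 0b11011100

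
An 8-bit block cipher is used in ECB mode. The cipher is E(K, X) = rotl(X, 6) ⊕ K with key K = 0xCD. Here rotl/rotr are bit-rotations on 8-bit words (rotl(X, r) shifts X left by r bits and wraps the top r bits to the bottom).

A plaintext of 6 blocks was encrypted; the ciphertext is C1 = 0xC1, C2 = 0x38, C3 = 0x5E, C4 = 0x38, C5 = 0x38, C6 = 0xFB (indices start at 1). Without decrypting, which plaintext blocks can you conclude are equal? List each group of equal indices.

P2 = P4 = P5

ECB encrypts each block independently with the same key, so equal ciphertext blocks imply equal plaintext blocks.
C2 = C4 = C5 = 0x38, so P2 = P4 = P5.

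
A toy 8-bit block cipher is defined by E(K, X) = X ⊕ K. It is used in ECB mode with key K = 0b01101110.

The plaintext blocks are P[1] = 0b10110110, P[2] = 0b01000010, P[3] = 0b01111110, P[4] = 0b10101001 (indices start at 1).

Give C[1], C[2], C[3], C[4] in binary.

C[1] = 0b11011000, C[2] = 0b00101100, C[3] = 0b00010000, C[4] = 0b11000111

ECB encryption: C_i = E(K, P_i).
C[1]: E(K, 0b10110110) = 0b11011000.
C[2]: E(K, 0b01000010) = 0b00101100.
C[3]: E(K, 0b01111110) = 0b00010000.
C[4]: E(K, 0b10101001) = 0b11000111.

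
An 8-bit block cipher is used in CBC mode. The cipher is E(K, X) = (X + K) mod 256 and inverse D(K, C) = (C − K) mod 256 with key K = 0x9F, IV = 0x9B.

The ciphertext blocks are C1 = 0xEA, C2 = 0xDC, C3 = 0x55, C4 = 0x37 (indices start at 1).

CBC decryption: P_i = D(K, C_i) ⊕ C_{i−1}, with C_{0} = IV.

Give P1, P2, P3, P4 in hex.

P1 = 0xD0, P2 = 0xD7, P3 = 0x6A, P4 = 0xCD

P1: D(K, 0xEA) = 0x4B; 0x4B ⊕ 0x9B = 0xD0.
P2: D(K, 0xDC) = 0x3D; 0x3D ⊕ 0xEA = 0xD7.
P3: D(K, 0x55) = 0xB6; 0xB6 ⊕ 0xDC = 0x6A.
P4: D(K, 0x37) = 0x98; 0x98 ⊕ 0x55 = 0xCD.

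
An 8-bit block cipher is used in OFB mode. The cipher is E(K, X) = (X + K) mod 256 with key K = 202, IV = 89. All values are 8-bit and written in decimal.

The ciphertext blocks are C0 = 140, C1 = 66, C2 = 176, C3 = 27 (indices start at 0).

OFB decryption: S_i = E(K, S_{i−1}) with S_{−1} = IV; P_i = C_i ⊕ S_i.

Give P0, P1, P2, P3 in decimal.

P0 = 175, P1 = 175, P2 = 7, P3 = 154

P0: S = E(K, 89) = 35; 140 ⊕ 35 = 175.
P1: S = E(K, 35) = 237; 66 ⊕ 237 = 175.
P2: S = E(K, 237) = 183; 176 ⊕ 183 = 7.
P3: S = E(K, 183) = 129; 27 ⊕ 129 = 154.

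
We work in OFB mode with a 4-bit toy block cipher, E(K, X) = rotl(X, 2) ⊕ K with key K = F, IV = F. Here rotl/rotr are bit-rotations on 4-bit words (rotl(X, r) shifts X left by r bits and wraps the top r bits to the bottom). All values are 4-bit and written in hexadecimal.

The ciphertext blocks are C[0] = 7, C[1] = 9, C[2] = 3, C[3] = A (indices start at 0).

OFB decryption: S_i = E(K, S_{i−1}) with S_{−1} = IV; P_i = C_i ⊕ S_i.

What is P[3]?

P[3] = 5

P[0]: S = E(K, F) = 0; 7 ⊕ 0 = 7.
P[1]: S = E(K, 0) = F; 9 ⊕ F = 6.
P[2]: S = E(K, F) = 0; 3 ⊕ 0 = 3.
P[3]: S = E(K, 0) = F; A ⊕ F = 5.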